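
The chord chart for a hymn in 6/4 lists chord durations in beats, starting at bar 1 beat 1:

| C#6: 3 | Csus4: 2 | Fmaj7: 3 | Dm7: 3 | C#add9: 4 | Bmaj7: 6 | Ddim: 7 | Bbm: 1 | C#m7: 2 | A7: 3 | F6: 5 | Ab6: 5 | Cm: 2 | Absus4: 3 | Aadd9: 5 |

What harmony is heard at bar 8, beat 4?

Cm

Beat 4 of bar 8 is beat (8−1)×6 + 4 = 46 overall.
Running totals: C#6 ends at 3, Csus4 ends at 5, Fmaj7 ends at 8, Dm7 ends at 11, C#add9 ends at 15, Bmaj7 ends at 21, Ddim ends at 28, Bbm ends at 29, C#m7 ends at 31, A7 ends at 34, F6 ends at 39, Ab6 ends at 44, Cm ends at 46.
Beat 46 falls within Cm.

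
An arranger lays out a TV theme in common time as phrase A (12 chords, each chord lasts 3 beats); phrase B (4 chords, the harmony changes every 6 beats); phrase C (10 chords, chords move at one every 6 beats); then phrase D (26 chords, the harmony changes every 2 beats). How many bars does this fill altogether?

A: 12 × 3 = 36 beats = 9 bars.
B: 4 × 6 = 24 beats = 6 bars.
C: 10 × 6 = 60 beats = 15 bars.
D: 26 × 2 = 52 beats = 13 bars.
Total: 9 + 6 + 15 + 13 = 43 bars.

43 bars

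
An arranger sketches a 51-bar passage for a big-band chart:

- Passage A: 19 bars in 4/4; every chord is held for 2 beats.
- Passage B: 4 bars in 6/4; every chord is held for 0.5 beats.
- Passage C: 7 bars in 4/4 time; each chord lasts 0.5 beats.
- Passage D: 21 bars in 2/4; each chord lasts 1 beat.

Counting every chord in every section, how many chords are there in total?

184 chords

A: 19·4 = 76 beats, 76/2 = 38 chords.
B: 4·6 = 24 beats, 24/0.5 = 48 chords.
C: 7·4 = 28 beats, 28/0.5 = 56 chords.
D: 21·2 = 42 beats, 42/1 = 42 chords.
Total: 38 + 48 + 56 + 42 = 184.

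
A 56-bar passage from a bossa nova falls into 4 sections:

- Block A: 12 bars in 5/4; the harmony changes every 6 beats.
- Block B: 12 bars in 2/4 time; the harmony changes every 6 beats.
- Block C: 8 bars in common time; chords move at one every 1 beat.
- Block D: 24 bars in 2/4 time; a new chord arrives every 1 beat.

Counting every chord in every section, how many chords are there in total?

94 chords

A: 12·5 = 60 beats, 60/6 = 10 chords.
B: 12·2 = 24 beats, 24/6 = 4 chords.
C: 8·4 = 32 beats, 32/1 = 32 chords.
D: 24·2 = 48 beats, 48/1 = 48 chords.
Total: 10 + 4 + 32 + 48 = 94.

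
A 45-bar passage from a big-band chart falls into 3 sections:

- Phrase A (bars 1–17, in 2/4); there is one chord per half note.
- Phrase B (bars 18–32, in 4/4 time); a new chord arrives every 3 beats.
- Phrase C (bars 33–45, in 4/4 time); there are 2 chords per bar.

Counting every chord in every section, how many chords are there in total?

63 chords

A: 17·2 = 34 beats, 34/2 = 17 chords.
B: 15·4 = 60 beats, 60/3 = 20 chords.
C: 13·4 = 52 beats, 52/2 = 26 chords.
Total: 17 + 20 + 26 = 63.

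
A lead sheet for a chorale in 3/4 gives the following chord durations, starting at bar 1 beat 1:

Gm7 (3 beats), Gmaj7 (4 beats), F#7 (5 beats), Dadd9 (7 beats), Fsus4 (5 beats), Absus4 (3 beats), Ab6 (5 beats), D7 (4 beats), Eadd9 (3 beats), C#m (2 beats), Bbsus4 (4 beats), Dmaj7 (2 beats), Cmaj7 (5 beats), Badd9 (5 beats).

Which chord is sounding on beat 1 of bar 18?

Cmaj7

Beat 1 of bar 18 is beat (18−1)×3 + 1 = 52 overall.
Running totals: Gm7 ends at 3, Gmaj7 ends at 7, F#7 ends at 12, Dadd9 ends at 19, Fsus4 ends at 24, Absus4 ends at 27, Ab6 ends at 32, D7 ends at 36, Eadd9 ends at 39, C#m ends at 41, Bbsus4 ends at 45, Dmaj7 ends at 47, Cmaj7 ends at 52.
Beat 52 falls within Cmaj7.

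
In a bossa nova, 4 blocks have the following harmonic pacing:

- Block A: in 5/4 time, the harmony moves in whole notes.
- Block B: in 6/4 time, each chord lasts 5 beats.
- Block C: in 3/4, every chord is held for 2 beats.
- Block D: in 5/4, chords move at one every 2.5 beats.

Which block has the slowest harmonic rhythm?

Block B

A: each chord is 4 beats in 5/4, so 1.25 per bar.
B: each chord is 5 beats in 6/4, so 1.2 per bar.
C: each chord is 2 beats in 3/4, so 1.5 per bar.
D: each chord is 2.5 beats in 5/4, so 2 per bar.
Slowest is B at 1.2 chords/bar.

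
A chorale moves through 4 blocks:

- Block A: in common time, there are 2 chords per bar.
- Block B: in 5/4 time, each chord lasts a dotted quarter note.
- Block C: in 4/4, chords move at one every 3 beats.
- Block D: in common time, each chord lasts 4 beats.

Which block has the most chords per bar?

Block B

A: 4/2 = 2 chords/bar.
B: 5/1.5 = 10/3 chords/bar.
C: 4/3 = 4/3 chords/bar.
D: 4/4 = 1 chord/bar.
Fastest is B at 10/3 chords/bar.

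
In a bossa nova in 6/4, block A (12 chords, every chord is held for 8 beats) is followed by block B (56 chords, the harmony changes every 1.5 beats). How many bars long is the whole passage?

30 bars

A: 12 × 8 = 96 beats = 16 bars.
B: 56 × 1.5 = 84 beats = 14 bars.
Total: 16 + 14 = 30 bars.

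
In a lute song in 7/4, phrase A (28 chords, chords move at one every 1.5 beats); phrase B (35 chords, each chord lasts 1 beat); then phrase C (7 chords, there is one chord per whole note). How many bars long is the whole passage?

A: 28 × 1.5 = 42 beats = 6 bars.
B: 35 × 1 = 35 beats = 5 bars.
C: 7 × 4 = 28 beats = 4 bars.
Total: 6 + 5 + 4 = 15 bars.

15 bars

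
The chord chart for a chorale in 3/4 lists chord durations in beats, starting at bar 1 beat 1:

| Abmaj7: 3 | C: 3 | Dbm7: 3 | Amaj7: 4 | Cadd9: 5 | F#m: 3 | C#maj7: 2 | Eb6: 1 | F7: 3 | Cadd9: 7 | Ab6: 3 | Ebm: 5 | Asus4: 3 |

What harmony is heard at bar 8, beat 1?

Beat 1 of bar 8 is beat (8−1)×3 + 1 = 22 overall.
Running totals: Abmaj7 ends at 3, C ends at 6, Dbm7 ends at 9, Amaj7 ends at 13, Cadd9 ends at 18, F#m ends at 21, C#maj7 ends at 23.
Beat 22 falls within C#maj7.

C#maj7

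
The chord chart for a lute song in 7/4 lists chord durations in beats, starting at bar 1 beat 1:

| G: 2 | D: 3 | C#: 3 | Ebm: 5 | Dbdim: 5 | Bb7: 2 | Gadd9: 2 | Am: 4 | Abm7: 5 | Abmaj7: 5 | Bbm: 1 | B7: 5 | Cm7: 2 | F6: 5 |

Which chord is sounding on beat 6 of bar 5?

Abmaj7

Beat 6 of bar 5 is beat (5−1)×7 + 6 = 34 overall.
Running totals: G ends at 2, D ends at 5, C# ends at 8, Ebm ends at 13, Dbdim ends at 18, Bb7 ends at 20, Gadd9 ends at 22, Am ends at 26, Abm7 ends at 31, Abmaj7 ends at 36.
Beat 34 falls within Abmaj7.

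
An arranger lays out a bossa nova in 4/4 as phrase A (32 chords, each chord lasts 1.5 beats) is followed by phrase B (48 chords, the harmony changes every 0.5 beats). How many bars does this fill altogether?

A: 32 × 1.5 = 48 beats = 12 bars.
B: 48 × 0.5 = 24 beats = 6 bars.
Total: 12 + 6 = 18 bars.

18 bars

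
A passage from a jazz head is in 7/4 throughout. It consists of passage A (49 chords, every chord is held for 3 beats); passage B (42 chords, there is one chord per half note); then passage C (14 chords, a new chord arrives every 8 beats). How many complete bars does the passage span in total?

A: 49 × 3 = 147 beats = 21 bars.
B: 42 × 2 = 84 beats = 12 bars.
C: 14 × 8 = 112 beats = 16 bars.
Total: 21 + 12 + 16 = 49 bars.

49 bars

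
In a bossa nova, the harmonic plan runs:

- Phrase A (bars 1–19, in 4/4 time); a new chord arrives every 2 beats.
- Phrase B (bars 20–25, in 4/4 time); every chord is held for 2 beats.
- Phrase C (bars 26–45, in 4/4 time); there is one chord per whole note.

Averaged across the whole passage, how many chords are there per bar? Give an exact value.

14/9 chords per bar

A: 19 × 4 = 76 beats ÷ 2 = 38 chords.
B: 6 × 4 = 24 beats ÷ 2 = 12 chords.
C: 20 × 4 = 80 beats ÷ 4 = 20 chords.
Overall: 70 chords over 45 bars → 70/45 = 14/9 chords per bar.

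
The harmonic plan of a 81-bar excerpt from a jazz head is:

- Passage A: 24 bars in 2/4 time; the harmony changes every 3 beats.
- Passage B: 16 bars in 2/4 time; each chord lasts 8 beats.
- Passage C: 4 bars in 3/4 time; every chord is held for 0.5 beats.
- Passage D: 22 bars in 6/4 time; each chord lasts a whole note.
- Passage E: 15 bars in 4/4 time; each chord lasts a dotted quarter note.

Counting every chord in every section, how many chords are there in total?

A: 24·2 = 48 beats, 48/3 = 16 chords.
B: 16·2 = 32 beats, 32/8 = 4 chords.
C: 4·3 = 12 beats, 12/0.5 = 24 chords.
D: 22·6 = 132 beats, 132/4 = 33 chords.
E: 15·4 = 60 beats, 60/1.5 = 40 chords.
Total: 16 + 4 + 24 + 33 + 40 = 117.

117 chords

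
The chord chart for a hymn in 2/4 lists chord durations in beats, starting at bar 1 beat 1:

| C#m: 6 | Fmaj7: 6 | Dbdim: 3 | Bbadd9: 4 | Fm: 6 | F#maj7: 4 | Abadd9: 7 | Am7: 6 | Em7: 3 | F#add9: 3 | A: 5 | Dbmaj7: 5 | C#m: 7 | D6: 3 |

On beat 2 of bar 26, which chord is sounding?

Beat 2 of bar 26 is beat (26−1)×2 + 2 = 52 overall.
Running totals: C#m ends at 6, Fmaj7 ends at 12, Dbdim ends at 15, Bbadd9 ends at 19, Fm ends at 25, F#maj7 ends at 29, Abadd9 ends at 36, Am7 ends at 42, Em7 ends at 45, F#add9 ends at 48, A ends at 53.
Beat 52 falls within A.

A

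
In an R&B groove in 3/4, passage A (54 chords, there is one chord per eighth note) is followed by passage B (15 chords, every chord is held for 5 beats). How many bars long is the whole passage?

A: 54 × 0.5 = 27 beats = 9 bars.
B: 15 × 5 = 75 beats = 25 bars.
Total: 9 + 25 = 34 bars.

34 bars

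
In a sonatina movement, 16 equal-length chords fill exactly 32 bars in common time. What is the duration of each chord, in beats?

32 bars × 4 beats/bar = 128 beats total.
128 beats ÷ 16 chords = 8 beats per chord.

8 beats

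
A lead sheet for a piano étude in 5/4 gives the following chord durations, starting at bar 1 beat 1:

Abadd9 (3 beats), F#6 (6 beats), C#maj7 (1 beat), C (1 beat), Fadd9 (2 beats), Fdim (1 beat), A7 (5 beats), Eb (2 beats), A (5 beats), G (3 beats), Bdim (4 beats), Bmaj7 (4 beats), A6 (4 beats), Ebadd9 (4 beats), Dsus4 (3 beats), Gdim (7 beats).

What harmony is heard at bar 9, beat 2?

Ebadd9

Beat 2 of bar 9 is beat (9−1)×5 + 2 = 42 overall.
Running totals: Abadd9 ends at 3, F#6 ends at 9, C#maj7 ends at 10, C ends at 11, Fadd9 ends at 13, Fdim ends at 14, A7 ends at 19, Eb ends at 21, A ends at 26, G ends at 29, Bdim ends at 33, Bmaj7 ends at 37, A6 ends at 41, Ebadd9 ends at 45.
Beat 42 falls within Ebadd9.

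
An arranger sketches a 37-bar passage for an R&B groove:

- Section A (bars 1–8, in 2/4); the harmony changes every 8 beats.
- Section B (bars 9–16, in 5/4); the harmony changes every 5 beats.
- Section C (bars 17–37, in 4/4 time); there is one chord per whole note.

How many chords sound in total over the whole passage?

A: 8 bars × 2 beats = 16 beats; 8 beats/chord → 2 chords.
B: 8 bars × 5 beats = 40 beats; 5 beats/chord → 8 chords.
C: 21 bars × 4 beats = 84 beats; 4 beats/chord → 21 chords.
Total: 2 + 8 + 21 = 31.

31 chords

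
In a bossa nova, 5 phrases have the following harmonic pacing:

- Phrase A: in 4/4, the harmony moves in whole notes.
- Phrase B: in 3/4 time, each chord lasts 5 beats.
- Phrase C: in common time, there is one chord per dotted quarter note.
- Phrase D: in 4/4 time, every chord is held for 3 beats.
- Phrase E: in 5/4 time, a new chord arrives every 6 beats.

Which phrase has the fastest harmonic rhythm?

A: 4/4 = 1 chord/bar.
B: 3/5 = 0.6 chords/bar.
C: 4/1.5 = 8/3 chords/bar.
D: 4/3 = 4/3 chords/bar.
E: 5/6 = 5/6 chords/bar.
Fastest is C at 8/3 chords/bar.

Phrase C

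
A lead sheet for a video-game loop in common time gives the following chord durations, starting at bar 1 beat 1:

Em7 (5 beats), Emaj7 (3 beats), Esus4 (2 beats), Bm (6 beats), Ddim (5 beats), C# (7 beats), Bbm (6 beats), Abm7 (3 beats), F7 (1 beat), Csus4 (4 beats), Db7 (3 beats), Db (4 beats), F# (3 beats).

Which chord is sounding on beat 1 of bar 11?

Csus4

Beat 1 of bar 11 is beat (11−1)×4 + 1 = 41 overall.
Running totals: Em7 ends at 5, Emaj7 ends at 8, Esus4 ends at 10, Bm ends at 16, Ddim ends at 21, C# ends at 28, Bbm ends at 34, Abm7 ends at 37, F7 ends at 38, Csus4 ends at 42.
Beat 41 falls within Csus4.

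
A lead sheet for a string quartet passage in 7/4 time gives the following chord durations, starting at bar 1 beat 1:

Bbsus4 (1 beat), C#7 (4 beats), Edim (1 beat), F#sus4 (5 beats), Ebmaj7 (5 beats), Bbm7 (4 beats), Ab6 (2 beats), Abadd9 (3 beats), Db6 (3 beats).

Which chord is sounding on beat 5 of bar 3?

Bbm7

Beat 5 of bar 3 is beat (3−1)×7 + 5 = 19 overall.
Running totals: Bbsus4 ends at 1, C#7 ends at 5, Edim ends at 6, F#sus4 ends at 11, Ebmaj7 ends at 16, Bbm7 ends at 20.
Beat 19 falls within Bbm7.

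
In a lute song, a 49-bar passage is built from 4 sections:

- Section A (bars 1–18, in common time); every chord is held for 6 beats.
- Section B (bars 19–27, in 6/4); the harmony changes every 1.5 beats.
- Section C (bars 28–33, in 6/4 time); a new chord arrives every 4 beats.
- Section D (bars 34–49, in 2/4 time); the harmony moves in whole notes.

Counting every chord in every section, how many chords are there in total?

A: 18·4 = 72 beats, 72/6 = 12 chords.
B: 9·6 = 54 beats, 54/1.5 = 36 chords.
C: 6·6 = 36 beats, 36/4 = 9 chords.
D: 16·2 = 32 beats, 32/4 = 8 chords.
Total: 12 + 36 + 9 + 8 = 65.

65 chords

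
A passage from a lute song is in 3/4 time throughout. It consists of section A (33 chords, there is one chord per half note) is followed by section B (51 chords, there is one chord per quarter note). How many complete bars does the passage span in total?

39 bars

A: 33 × 2 = 66 beats = 22 bars.
B: 51 × 1 = 51 beats = 17 bars.
Total: 22 + 17 = 39 bars.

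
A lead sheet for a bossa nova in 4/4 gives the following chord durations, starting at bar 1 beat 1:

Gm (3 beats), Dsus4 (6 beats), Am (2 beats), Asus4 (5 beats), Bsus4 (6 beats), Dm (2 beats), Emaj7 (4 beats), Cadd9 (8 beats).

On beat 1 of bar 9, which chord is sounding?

Beat 1 of bar 9 is beat (9−1)×4 + 1 = 33 overall.
Running totals: Gm ends at 3, Dsus4 ends at 9, Am ends at 11, Asus4 ends at 16, Bsus4 ends at 22, Dm ends at 24, Emaj7 ends at 28, Cadd9 ends at 36.
Beat 33 falls within Cadd9.

Cadd9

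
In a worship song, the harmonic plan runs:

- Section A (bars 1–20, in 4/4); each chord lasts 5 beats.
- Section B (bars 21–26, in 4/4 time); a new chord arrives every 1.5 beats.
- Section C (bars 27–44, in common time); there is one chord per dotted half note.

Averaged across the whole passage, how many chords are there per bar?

14/11 chords per bar

A: 20 bars of 4 beats is 80 beats; at 5 beats each that's 16 chords.
B: 6 bars of 4 beats is 24 beats; at 1.5 beats each that's 16 chords.
C: 18 bars of 4 beats is 72 beats; at 3 beats each that's 24 chords.
Overall: 56 chords over 44 bars → 56/44 = 14/11 chords per bar.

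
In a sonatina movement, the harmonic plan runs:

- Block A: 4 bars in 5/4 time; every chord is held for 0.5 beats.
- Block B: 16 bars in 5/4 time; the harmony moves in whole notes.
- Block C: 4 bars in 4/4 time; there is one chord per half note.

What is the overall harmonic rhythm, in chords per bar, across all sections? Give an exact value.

17/6 chords per bar

A: 4 × 5 = 20 beats ÷ 0.5 = 40 chords.
B: 16 × 5 = 80 beats ÷ 4 = 20 chords.
C: 4 × 4 = 16 beats ÷ 2 = 8 chords.
Overall: 68 chords over 24 bars → 68/24 = 17/6 chords per bar.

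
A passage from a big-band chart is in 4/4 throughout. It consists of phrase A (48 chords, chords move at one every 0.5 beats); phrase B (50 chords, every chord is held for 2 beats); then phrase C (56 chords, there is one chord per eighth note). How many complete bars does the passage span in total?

A: 48 × 0.5 = 24 beats = 6 bars.
B: 50 × 2 = 100 beats = 25 bars.
C: 56 × 0.5 = 28 beats = 7 bars.
Total: 6 + 25 + 7 = 38 bars.

38 bars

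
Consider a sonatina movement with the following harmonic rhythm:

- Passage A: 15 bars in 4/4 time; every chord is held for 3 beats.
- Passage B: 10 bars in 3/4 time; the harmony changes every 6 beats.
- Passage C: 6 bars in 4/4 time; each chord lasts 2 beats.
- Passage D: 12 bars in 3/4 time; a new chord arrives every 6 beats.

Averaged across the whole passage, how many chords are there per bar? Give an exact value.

1 chords per bar

A: 15 × 4 = 60 beats ÷ 3 = 20 chords.
B: 10 × 3 = 30 beats ÷ 6 = 5 chords.
C: 6 × 4 = 24 beats ÷ 2 = 12 chords.
D: 12 × 3 = 36 beats ÷ 6 = 6 chords.
Overall: 43 chords over 43 bars → 43/43 = 1 chords per bar.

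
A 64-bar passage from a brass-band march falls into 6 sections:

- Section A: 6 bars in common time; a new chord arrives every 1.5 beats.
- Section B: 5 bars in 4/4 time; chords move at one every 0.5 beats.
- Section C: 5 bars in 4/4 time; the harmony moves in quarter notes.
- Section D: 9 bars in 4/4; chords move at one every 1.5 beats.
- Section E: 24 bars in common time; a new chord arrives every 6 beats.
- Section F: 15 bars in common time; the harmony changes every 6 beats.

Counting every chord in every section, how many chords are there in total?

A has 24 beats and chords last 1.5 each, so 16 chords.
B has 20 beats and chords last 0.5 each, so 40 chords.
C has 20 beats and chords last 1 each, so 20 chords.
D has 36 beats and chords last 1.5 each, so 24 chords.
E has 96 beats and chords last 6 each, so 16 chords.
F has 60 beats and chords last 6 each, so 10 chords.
Total: 16 + 40 + 20 + 24 + 16 + 10 = 126.

126 chords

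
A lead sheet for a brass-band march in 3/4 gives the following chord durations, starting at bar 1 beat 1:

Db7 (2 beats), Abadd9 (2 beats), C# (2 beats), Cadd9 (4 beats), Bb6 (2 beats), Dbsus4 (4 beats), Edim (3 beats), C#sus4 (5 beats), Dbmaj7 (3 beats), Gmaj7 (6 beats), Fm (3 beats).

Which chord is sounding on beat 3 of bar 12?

Beat 3 of bar 12 is beat (12−1)×3 + 3 = 36 overall.
Running totals: Db7 ends at 2, Abadd9 ends at 4, C# ends at 6, Cadd9 ends at 10, Bb6 ends at 12, Dbsus4 ends at 16, Edim ends at 19, C#sus4 ends at 24, Dbmaj7 ends at 27, Gmaj7 ends at 33, Fm ends at 36.
Beat 36 falls within Fm.

Fm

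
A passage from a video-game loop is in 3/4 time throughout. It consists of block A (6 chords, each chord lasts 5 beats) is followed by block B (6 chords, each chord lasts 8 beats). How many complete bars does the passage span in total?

26 bars

A: 6 × 5 = 30 beats = 10 bars.
B: 6 × 8 = 48 beats = 16 bars.
Total: 10 + 16 = 26 bars.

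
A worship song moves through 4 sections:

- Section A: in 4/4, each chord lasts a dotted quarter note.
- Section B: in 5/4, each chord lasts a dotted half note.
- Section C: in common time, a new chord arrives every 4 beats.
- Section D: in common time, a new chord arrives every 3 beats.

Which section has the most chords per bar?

A: each chord is 1.5 beats in 4/4, so 8/3 per bar.
B: each chord is 3 beats in 5/4, so 5/3 per bar.
C: each chord is 4 beats in 4/4, so 1 per bar.
D: each chord is 3 beats in 4/4, so 4/3 per bar.
Fastest is A at 8/3 chords/bar.

Section A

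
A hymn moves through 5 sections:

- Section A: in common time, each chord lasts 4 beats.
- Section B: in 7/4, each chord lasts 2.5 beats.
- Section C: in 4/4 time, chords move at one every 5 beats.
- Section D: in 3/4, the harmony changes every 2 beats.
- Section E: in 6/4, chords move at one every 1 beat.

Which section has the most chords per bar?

A: 4 beats/bar ÷ 4 beats/chord = 1 chord/bar.
B: 7 beats/bar ÷ 2.5 beats/chord = 2.8 chords/bar.
C: 4 beats/bar ÷ 5 beats/chord = 0.8 chords/bar.
D: 3 beats/bar ÷ 2 beats/chord = 1.5 chords/bar.
E: 6 beats/bar ÷ 1 beat/chord = 6 chords/bar.
Fastest is E at 6 chords/bar.

Section E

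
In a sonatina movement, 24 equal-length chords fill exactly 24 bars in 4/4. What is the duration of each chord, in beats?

4 beats

24 bars × 4 beats/bar = 96 beats total.
96 beats ÷ 24 chords = 4 beats per chord.
(That is a whole note.)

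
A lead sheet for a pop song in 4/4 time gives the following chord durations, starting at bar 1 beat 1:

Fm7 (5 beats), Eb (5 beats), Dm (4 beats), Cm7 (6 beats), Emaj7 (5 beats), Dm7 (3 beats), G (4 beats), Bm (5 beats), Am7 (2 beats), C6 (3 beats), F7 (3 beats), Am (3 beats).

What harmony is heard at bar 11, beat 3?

F7

Beat 3 of bar 11 is beat (11−1)×4 + 3 = 43 overall.
Running totals: Fm7 ends at 5, Eb ends at 10, Dm ends at 14, Cm7 ends at 20, Emaj7 ends at 25, Dm7 ends at 28, G ends at 32, Bm ends at 37, Am7 ends at 39, C6 ends at 42, F7 ends at 45.
Beat 43 falls within F7.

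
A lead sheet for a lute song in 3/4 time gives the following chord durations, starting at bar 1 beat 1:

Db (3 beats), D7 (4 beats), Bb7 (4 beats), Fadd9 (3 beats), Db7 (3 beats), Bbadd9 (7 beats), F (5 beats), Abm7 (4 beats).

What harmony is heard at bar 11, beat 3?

Abm7

Beat 3 of bar 11 is beat (11−1)×3 + 3 = 33 overall.
Running totals: Db ends at 3, D7 ends at 7, Bb7 ends at 11, Fadd9 ends at 14, Db7 ends at 17, Bbadd9 ends at 24, F ends at 29, Abm7 ends at 33.
Beat 33 falls within Abm7.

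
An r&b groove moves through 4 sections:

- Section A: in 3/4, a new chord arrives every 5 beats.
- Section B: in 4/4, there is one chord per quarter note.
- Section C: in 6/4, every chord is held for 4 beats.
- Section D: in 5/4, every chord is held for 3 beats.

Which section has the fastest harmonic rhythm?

Section B

A: 3/5 = 0.6 chords/bar.
B: 4/1 = 4 chords/bar.
C: 6/4 = 1.5 chords/bar.
D: 5/3 = 5/3 chords/bar.
Fastest is B at 4 chords/bar.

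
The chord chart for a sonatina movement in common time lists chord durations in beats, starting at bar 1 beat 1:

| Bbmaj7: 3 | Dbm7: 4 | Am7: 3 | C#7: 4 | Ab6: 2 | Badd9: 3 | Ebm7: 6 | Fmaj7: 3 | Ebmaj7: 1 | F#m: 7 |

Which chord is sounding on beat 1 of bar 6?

Ebm7

Beat 1 of bar 6 is beat (6−1)×4 + 1 = 21 overall.
Running totals: Bbmaj7 ends at 3, Dbm7 ends at 7, Am7 ends at 10, C#7 ends at 14, Ab6 ends at 16, Badd9 ends at 19, Ebm7 ends at 25.
Beat 21 falls within Ebm7.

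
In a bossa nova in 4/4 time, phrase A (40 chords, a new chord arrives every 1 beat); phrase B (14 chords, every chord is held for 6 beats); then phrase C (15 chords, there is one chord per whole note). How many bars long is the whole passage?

A: 40 × 1 = 40 beats = 10 bars.
B: 14 × 6 = 84 beats = 21 bars.
C: 15 × 4 = 60 beats = 15 bars.
Total: 10 + 21 + 15 = 46 bars.

46 bars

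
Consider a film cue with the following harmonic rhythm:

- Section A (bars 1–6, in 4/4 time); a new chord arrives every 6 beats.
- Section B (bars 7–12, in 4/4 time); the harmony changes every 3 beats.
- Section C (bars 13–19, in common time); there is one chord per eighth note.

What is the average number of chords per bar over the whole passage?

A: 6 bars of 4 beats is 24 beats; at 6 beats each that's 4 chords.
B: 6 bars of 4 beats is 24 beats; at 3 beats each that's 8 chords.
C: 7 bars of 4 beats is 28 beats; at 0.5 beats each that's 56 chords.
Overall: 68 chords over 19 bars → 68/19 = 68/19 chords per bar.

68/19 chords per bar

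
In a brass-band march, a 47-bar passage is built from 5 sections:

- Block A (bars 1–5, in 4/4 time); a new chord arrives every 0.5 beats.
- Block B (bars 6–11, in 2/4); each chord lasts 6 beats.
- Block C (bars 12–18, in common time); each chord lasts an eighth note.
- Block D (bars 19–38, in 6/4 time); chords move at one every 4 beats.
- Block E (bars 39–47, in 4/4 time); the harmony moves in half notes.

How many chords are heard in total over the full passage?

146 chords

A has 20 beats and chords last 0.5 each, so 40 chords.
B has 12 beats and chords last 6 each, so 2 chords.
C has 28 beats and chords last 0.5 each, so 56 chords.
D has 120 beats and chords last 4 each, so 30 chords.
E has 36 beats and chords last 2 each, so 18 chords.
Total: 40 + 2 + 56 + 30 + 18 = 146.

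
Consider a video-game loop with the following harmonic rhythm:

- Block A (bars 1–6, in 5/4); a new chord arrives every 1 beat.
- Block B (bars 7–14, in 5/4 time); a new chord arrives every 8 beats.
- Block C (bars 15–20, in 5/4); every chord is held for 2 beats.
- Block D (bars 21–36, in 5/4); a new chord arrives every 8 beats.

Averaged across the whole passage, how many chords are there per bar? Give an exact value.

A: 6 bars of 5 beats is 30 beats; at 1 beat each that's 30 chords.
B: 8 bars of 5 beats is 40 beats; at 8 beats each that's 5 chords.
C: 6 bars of 5 beats is 30 beats; at 2 beats each that's 15 chords.
D: 16 bars of 5 beats is 80 beats; at 8 beats each that's 10 chords.
Overall: 60 chords over 36 bars → 60/36 = 5/3 chords per bar.

5/3 chords per bar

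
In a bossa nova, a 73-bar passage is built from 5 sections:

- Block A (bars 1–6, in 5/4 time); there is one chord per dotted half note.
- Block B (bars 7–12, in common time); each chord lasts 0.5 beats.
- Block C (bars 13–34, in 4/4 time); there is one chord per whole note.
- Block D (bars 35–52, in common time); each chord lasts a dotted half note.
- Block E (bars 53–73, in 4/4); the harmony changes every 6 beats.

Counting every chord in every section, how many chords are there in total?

A: 6 bars × 5 beats = 30 beats; 3 beats/chord → 10 chords.
B: 6 bars × 4 beats = 24 beats; 0.5 beats/chord → 48 chords.
C: 22 bars × 4 beats = 88 beats; 4 beats/chord → 22 chords.
D: 18 bars × 4 beats = 72 beats; 3 beats/chord → 24 chords.
E: 21 bars × 4 beats = 84 beats; 6 beats/chord → 14 chords.
Total: 10 + 48 + 22 + 24 + 14 = 118.

118 chords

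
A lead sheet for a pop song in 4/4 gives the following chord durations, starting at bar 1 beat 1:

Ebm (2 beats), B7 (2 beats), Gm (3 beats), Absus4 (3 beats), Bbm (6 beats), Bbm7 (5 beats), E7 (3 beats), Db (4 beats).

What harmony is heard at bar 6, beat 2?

Beat 2 of bar 6 is beat (6−1)×4 + 2 = 22 overall.
Running totals: Ebm ends at 2, B7 ends at 4, Gm ends at 7, Absus4 ends at 10, Bbm ends at 16, Bbm7 ends at 21, E7 ends at 24.
Beat 22 falls within E7.

E7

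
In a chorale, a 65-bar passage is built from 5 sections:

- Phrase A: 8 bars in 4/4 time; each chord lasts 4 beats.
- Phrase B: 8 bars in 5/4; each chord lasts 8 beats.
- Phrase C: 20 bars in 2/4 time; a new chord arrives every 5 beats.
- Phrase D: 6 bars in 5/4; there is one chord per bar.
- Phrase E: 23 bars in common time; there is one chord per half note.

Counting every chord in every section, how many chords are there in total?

73 chords

A has 32 beats and chords last 4 each, so 8 chords.
B has 40 beats and chords last 8 each, so 5 chords.
C has 40 beats and chords last 5 each, so 8 chords.
D has 30 beats and chords last 5 each, so 6 chords.
E has 92 beats and chords last 2 each, so 46 chords.
Total: 8 + 5 + 8 + 6 + 46 = 73.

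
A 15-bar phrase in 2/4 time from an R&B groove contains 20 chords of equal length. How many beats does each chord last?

1.5 beats

15 bars × 2 beats/bar = 30 beats total.
30 beats ÷ 20 chords = 1.5 beats per chord.
(That is a dotted quarter note.)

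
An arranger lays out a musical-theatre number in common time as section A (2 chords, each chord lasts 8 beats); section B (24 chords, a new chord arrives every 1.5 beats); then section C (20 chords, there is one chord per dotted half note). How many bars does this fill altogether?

A: 2 × 8 = 16 beats = 4 bars.
B: 24 × 1.5 = 36 beats = 9 bars.
C: 20 × 3 = 60 beats = 15 bars.
Total: 4 + 9 + 15 = 28 bars.

28 bars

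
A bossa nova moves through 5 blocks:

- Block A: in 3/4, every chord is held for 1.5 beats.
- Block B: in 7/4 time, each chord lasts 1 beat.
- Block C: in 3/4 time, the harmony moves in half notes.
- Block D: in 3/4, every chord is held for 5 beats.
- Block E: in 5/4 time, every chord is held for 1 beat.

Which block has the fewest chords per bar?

Block D

A: 3/1.5 = 2 chords/bar.
B: 7/1 = 7 chords/bar.
C: 3/2 = 1.5 chords/bar.
D: 3/5 = 0.6 chords/bar.
E: 5/1 = 5 chords/bar.
Slowest is D at 0.6 chords/bar.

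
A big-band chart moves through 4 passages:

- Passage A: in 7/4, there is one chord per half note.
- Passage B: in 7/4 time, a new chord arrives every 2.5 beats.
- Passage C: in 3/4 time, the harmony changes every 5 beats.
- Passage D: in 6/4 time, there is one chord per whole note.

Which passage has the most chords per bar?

A: each chord is 2 beats in 7/4, so 3.5 per bar.
B: each chord is 2.5 beats in 7/4, so 2.8 per bar.
C: each chord is 5 beats in 3/4, so 0.6 per bar.
D: each chord is 4 beats in 6/4, so 1.5 per bar.
Fastest is A at 3.5 chords/bar.

Passage A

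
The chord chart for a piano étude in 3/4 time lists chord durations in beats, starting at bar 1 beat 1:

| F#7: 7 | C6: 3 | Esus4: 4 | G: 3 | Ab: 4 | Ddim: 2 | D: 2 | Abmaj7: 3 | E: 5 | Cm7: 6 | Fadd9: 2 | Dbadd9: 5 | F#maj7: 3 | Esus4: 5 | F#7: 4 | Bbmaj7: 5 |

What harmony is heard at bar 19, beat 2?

Beat 2 of bar 19 is beat (19−1)×3 + 2 = 56 overall.
Running totals: F#7 ends at 7, C6 ends at 10, Esus4 ends at 14, G ends at 17, Ab ends at 21, Ddim ends at 23, D ends at 25, Abmaj7 ends at 28, E ends at 33, Cm7 ends at 39, Fadd9 ends at 41, Dbadd9 ends at 46, F#maj7 ends at 49, Esus4 ends at 54, F#7 ends at 58.
Beat 56 falls within F#7.

F#7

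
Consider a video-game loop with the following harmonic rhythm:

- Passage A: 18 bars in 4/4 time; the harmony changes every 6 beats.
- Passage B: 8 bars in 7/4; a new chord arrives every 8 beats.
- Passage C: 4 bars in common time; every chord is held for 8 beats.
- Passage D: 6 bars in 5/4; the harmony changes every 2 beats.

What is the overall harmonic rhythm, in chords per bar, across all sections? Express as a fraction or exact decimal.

1 chords per bar

A: 18 bars of 4 beats is 72 beats; at 6 beats each that's 12 chords.
B: 8 bars of 7 beats is 56 beats; at 8 beats each that's 7 chords.
C: 4 bars of 4 beats is 16 beats; at 8 beats each that's 2 chords.
D: 6 bars of 5 beats is 30 beats; at 2 beats each that's 15 chords.
Overall: 36 chords over 36 bars → 36/36 = 1 chords per bar.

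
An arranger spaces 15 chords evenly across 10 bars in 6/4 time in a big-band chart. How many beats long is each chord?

10 bars × 6 beats/bar = 60 beats total.
60 beats ÷ 15 chords = 4 beats per chord.
(That is a whole note.)

4 beats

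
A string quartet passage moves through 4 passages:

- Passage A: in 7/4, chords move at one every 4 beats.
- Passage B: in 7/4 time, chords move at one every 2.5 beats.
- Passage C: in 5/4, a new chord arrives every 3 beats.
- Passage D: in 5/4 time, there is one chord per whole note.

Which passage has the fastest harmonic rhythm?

A: 7/4 = 1.75 chords/bar.
B: 7/2.5 = 2.8 chords/bar.
C: 5/3 = 5/3 chords/bar.
D: 5/4 = 1.25 chords/bar.
Fastest is B at 2.8 chords/bar.

Passage B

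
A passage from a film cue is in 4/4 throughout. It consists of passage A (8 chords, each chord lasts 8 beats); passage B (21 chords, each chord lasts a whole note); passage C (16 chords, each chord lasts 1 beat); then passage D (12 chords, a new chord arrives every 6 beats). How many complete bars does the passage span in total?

59 bars

A: 8 × 8 = 64 beats = 16 bars.
B: 21 × 4 = 84 beats = 21 bars.
C: 16 × 1 = 16 beats = 4 bars.
D: 12 × 6 = 72 beats = 18 bars.
Total: 16 + 21 + 4 + 18 = 59 bars.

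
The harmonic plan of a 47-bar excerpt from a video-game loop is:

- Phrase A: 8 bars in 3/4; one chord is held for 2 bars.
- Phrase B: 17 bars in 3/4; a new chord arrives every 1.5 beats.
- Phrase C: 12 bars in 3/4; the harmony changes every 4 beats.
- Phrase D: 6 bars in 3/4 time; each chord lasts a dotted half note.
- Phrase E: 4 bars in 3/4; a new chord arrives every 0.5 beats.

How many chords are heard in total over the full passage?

77 chords

A: 8 bars × 3 beats = 24 beats; 6 beats/chord → 4 chords.
B: 17 bars × 3 beats = 51 beats; 1.5 beats/chord → 34 chords.
C: 12 bars × 3 beats = 36 beats; 4 beats/chord → 9 chords.
D: 6 bars × 3 beats = 18 beats; 3 beats/chord → 6 chords.
E: 4 bars × 3 beats = 12 beats; 0.5 beats/chord → 24 chords.
Total: 4 + 34 + 9 + 6 + 24 = 77.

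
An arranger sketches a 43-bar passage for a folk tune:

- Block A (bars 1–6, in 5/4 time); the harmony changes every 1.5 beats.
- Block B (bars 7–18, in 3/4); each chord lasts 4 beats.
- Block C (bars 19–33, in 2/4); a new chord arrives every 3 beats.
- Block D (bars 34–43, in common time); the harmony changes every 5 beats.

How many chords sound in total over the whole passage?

47 chords

A: 6·5 = 30 beats, 30/1.5 = 20 chords.
B: 12·3 = 36 beats, 36/4 = 9 chords.
C: 15·2 = 30 beats, 30/3 = 10 chords.
D: 10·4 = 40 beats, 40/5 = 8 chords.
Total: 20 + 9 + 10 + 8 = 47.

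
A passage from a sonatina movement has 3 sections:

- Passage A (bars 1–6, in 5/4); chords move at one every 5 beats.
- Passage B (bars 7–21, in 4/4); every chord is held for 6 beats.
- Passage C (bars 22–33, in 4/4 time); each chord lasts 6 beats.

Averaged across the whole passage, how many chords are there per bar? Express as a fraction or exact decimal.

8/11 chords per bar

A: 6 × 5 = 30 beats ÷ 5 = 6 chords.
B: 15 × 4 = 60 beats ÷ 6 = 10 chords.
C: 12 × 4 = 48 beats ÷ 6 = 8 chords.
Overall: 24 chords over 33 bars → 24/33 = 8/11 chords per bar.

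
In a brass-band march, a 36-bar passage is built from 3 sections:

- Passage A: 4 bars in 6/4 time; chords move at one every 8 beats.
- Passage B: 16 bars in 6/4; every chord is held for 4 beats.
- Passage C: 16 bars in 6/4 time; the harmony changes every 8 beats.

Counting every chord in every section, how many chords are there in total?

39 chords

A has 24 beats and chords last 8 each, so 3 chords.
B has 96 beats and chords last 4 each, so 24 chords.
C has 96 beats and chords last 8 each, so 12 chords.
Total: 3 + 24 + 12 = 39.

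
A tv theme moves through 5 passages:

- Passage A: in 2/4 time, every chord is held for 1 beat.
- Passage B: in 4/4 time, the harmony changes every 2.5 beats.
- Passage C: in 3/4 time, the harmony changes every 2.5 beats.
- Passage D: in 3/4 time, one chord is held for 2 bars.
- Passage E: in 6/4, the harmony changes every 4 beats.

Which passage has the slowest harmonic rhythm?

A: 2 beats/bar ÷ 1 beat/chord = 2 chords/bar.
B: 4 beats/bar ÷ 2.5 beats/chord = 1.6 chords/bar.
C: 3 beats/bar ÷ 2.5 beats/chord = 1.2 chords/bar.
D: 3 beats/bar ÷ 6 beats/chord = 0.5 chords/bar.
E: 6 beats/bar ÷ 4 beats/chord = 1.5 chords/bar.
Slowest is D at 0.5 chords/bar.

Passage D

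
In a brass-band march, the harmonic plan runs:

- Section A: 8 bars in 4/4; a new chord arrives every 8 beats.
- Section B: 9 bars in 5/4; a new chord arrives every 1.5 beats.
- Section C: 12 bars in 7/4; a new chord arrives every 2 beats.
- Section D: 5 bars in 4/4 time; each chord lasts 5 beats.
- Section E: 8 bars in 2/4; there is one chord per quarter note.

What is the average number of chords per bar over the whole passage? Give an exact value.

A: 8 × 4 = 32 beats ÷ 8 = 4 chords.
B: 9 × 5 = 45 beats ÷ 1.5 = 30 chords.
C: 12 × 7 = 84 beats ÷ 2 = 42 chords.
D: 5 × 4 = 20 beats ÷ 5 = 4 chords.
E: 8 × 2 = 16 beats ÷ 1 = 16 chords.
Overall: 96 chords over 42 bars → 96/42 = 16/7 chords per bar.

16/7 chords per bar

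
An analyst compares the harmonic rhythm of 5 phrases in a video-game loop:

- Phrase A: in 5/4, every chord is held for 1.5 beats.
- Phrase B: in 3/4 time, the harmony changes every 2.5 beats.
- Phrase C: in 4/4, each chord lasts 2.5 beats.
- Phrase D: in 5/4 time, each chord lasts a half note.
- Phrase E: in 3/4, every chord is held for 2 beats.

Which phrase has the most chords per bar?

Phrase A

A: each chord is 1.5 beats in 5/4, so 10/3 per bar.
B: each chord is 2.5 beats in 3/4, so 1.2 per bar.
C: each chord is 2.5 beats in 4/4, so 1.6 per bar.
D: each chord is 2 beats in 5/4, so 2.5 per bar.
E: each chord is 2 beats in 3/4, so 1.5 per bar.
Fastest is A at 10/3 chords/bar.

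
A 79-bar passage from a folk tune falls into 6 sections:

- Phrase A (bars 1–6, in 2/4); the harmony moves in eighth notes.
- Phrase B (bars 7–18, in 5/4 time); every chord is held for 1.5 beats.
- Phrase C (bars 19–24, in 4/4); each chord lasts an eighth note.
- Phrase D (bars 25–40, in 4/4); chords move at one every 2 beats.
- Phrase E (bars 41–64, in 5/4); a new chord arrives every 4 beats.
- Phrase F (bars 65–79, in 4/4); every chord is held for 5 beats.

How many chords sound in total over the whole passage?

186 chords

A: 6·2 = 12 beats, 12/0.5 = 24 chords.
B: 12·5 = 60 beats, 60/1.5 = 40 chords.
C: 6·4 = 24 beats, 24/0.5 = 48 chords.
D: 16·4 = 64 beats, 64/2 = 32 chords.
E: 24·5 = 120 beats, 120/4 = 30 chords.
F: 15·4 = 60 beats, 60/5 = 12 chords.
Total: 24 + 40 + 48 + 32 + 30 + 12 = 186.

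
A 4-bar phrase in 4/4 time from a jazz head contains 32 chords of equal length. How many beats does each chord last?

0.5 beats

4 bars × 4 beats/bar = 16 beats total.
16 beats ÷ 32 chords = 0.5 beats per chord.
(That is an eighth note.)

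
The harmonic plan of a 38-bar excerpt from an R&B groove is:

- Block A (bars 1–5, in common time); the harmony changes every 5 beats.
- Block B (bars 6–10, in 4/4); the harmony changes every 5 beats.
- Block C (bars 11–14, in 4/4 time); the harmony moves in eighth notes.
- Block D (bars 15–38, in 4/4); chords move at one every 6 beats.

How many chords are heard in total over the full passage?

A: 5·4 = 20 beats, 20/5 = 4 chords.
B: 5·4 = 20 beats, 20/5 = 4 chords.
C: 4·4 = 16 beats, 16/0.5 = 32 chords.
D: 24·4 = 96 beats, 96/6 = 16 chords.
Total: 4 + 4 + 32 + 16 = 56.

56 chords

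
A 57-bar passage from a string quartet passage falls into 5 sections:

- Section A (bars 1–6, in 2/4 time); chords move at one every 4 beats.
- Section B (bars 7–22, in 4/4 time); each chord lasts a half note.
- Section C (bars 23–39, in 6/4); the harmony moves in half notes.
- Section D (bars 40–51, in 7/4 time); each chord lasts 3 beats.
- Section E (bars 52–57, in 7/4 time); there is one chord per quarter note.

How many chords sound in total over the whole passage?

A: 6 bars × 2 beats = 12 beats; 4 beats/chord → 3 chords.
B: 16 bars × 4 beats = 64 beats; 2 beats/chord → 32 chords.
C: 17 bars × 6 beats = 102 beats; 2 beats/chord → 51 chords.
D: 12 bars × 7 beats = 84 beats; 3 beats/chord → 28 chords.
E: 6 bars × 7 beats = 42 beats; 1 beat/chord → 42 chords.
Total: 3 + 32 + 51 + 28 + 42 = 156.

156 chords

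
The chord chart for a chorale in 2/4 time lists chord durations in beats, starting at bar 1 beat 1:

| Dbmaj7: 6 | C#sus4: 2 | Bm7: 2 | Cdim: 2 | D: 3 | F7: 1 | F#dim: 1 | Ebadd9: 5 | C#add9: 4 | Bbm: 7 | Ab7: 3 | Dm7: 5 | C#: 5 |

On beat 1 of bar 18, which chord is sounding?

Ab7

Beat 1 of bar 18 is beat (18−1)×2 + 1 = 35 overall.
Running totals: Dbmaj7 ends at 6, C#sus4 ends at 8, Bm7 ends at 10, Cdim ends at 12, D ends at 15, F7 ends at 16, F#dim ends at 17, Ebadd9 ends at 22, C#add9 ends at 26, Bbm ends at 33, Ab7 ends at 36.
Beat 35 falls within Ab7.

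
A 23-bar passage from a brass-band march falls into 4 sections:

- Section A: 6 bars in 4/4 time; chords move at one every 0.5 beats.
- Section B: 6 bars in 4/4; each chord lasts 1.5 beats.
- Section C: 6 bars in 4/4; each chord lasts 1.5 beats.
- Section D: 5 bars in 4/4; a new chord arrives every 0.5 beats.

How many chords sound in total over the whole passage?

120 chords

A: 6 bars × 4 beats = 24 beats; 0.5 beats/chord → 48 chords.
B: 6 bars × 4 beats = 24 beats; 1.5 beats/chord → 16 chords.
C: 6 bars × 4 beats = 24 beats; 1.5 beats/chord → 16 chords.
D: 5 bars × 4 beats = 20 beats; 0.5 beats/chord → 40 chords.
Total: 48 + 16 + 16 + 40 = 120.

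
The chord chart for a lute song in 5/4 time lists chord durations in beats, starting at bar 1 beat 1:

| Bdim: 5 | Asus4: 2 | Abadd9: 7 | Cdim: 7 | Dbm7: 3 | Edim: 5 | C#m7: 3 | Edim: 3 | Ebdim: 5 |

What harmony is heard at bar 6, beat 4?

Edim

Beat 4 of bar 6 is beat (6−1)×5 + 4 = 29 overall.
Running totals: Bdim ends at 5, Asus4 ends at 7, Abadd9 ends at 14, Cdim ends at 21, Dbm7 ends at 24, Edim ends at 29.
Beat 29 falls within Edim.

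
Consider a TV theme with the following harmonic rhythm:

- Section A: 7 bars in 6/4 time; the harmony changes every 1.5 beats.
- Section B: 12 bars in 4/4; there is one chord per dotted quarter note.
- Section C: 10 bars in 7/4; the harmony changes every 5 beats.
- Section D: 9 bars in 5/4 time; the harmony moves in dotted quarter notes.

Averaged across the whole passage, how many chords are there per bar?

A: 7 bars of 6 beats is 42 beats; at 1.5 beats each that's 28 chords.
B: 12 bars of 4 beats is 48 beats; at 1.5 beats each that's 32 chords.
C: 10 bars of 7 beats is 70 beats; at 5 beats each that's 14 chords.
D: 9 bars of 5 beats is 45 beats; at 1.5 beats each that's 30 chords.
Overall: 104 chords over 38 bars → 104/38 = 52/19 chords per bar.

52/19 chords per bar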